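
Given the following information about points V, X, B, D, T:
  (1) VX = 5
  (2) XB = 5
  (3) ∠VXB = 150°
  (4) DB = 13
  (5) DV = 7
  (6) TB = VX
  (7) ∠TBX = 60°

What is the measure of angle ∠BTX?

From the given relations: TB = VX = 5.
Step 1: By the law of cosines on triangle TBX: TX² = 5² + 5² − 2·5·5·cos(60°) = 25, so TX = 5.
Step 2: By the inverse law of cosines on triangle BTX: cos(∠BTX) = (5² + 5² − 5²) / (2·5·5) = 25/50 = 0.5, so ∠BTX = 60°.

Therefore, the measure of angle ∠BTX = 60°.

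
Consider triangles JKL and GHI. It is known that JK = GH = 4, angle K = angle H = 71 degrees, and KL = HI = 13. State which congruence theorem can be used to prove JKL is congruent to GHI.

The given information matches SAS: Two pairs of corresponding sides and the included angle are equal (Side-Angle-Side).

SAS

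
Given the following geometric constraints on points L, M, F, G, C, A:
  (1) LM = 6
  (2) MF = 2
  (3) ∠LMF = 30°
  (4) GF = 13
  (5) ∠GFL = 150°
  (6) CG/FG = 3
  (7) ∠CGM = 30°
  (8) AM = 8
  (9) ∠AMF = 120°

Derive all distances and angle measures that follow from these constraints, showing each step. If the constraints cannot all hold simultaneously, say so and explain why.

The constraints are consistent.

From the given relations:
  CG = 3·FG = 3·13 = 39

Step 1: From LM = 6, MF = 2, and ∠LMF = 30°, by the law of cosines:
  LF² = LM² + MF² - 2·LM·MF·cos(30°) = 36 + 4 - 20.78 = 19.22
  LF ≈ 4.38

Step 2: From FM = 2, MA = 8, and ∠FMA = 120°, by the law of cosines:
  FA² = FM² + MA² - 2·FM·MA·cos(120°) = 4 + 64 + 16 = 84
  FA = 2·√21

Step 3: From LF = 4.38, FG = 13, and ∠LFG = 150°, by the law of cosines:
  LG² = LF² + FG² - 2·LF·FG·cos(150°) = 19.22 + 169 + 98.7 = 286.9
  LG ≈ 16.94

Step 4: From LF = 4.38, LM = 6, FM = 2, by the inverse law of cosines:
  cos(∠FLM) = (LF² + LM² - FM²) / (2·LF·LM)
  ∠FLM = 13.19°

Step 5: From FA = 2·√21, FM = 2, AM = 8, by the inverse law of cosines:
  cos(∠AFM) = (FA² + FM² - AM²) / (2·FA·FM)
  ∠AFM = 49.11°

Step 6: From FL = 4.38, FM = 2, LM = 6, by the inverse law of cosines:
  cos(∠LFM) = (FL² + FM² - LM²) / (2·FL·FM)
  ∠LFM = 136.81°

Step 7: From AF = 2·√21, AM = 8, FM = 2, by the inverse law of cosines:
  cos(∠FAM) = (AF² + AM² - FM²) / (2·AF·AM)
  ∠FAM = 10.89°

Step 8: From LF = 4.38, LG = 16.94, FG = 13, by the inverse law of cosines:
  cos(∠FLG) = (LF² + LG² - FG²) / (2·LF·LG)
  ∠FLG = 22.57°

Step 9: From GF = 13, GL = 16.94, FL = 4.38, by the inverse law of cosines:
  cos(∠FGL) = (GF² + GL² - FL²) / (2·GF·GL)
  ∠FGL = 7.43°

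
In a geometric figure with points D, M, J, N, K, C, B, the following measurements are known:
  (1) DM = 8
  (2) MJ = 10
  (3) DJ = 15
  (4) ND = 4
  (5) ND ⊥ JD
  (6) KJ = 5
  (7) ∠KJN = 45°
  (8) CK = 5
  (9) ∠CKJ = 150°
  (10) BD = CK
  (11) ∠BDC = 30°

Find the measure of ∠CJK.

Step 1: By the law of cosines on triangle JKC: JC² = 5² + 5² − 2·5·5·cos(150°) = 93.3, so JC ≈ 9.66.
Step 2: By the inverse law of cosines on triangle CJK: cos(∠CJK) = (9.66² + 5² − 5²) / (2·9.66·5) = 93.3/96.59 = 0.9659, so ∠CJK = 15°.

Therefore, the measure of angle ∠CJK = 15°.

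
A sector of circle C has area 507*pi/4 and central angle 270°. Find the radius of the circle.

Sector area A = πr² × θ/360, so r² = 360A / (πθ).
r² = 360 × 507*pi/4 / (π × 270)
r² = 169
r = 13

13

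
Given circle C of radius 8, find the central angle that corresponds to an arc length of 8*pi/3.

Arc length L = 2πr × θ/360, so θ = 360L / (2πr).
θ = 360 × 8*pi/3 / (2π × 8)
θ = 60°
θ = 60°

60°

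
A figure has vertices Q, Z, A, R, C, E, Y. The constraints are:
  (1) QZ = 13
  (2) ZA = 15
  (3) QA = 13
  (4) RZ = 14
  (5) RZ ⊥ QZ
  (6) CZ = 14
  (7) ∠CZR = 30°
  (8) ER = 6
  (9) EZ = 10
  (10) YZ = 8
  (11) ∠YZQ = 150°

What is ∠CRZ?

Step 1: By the law of cosines on triangle RZC: RC² = 14² + 14² − 2·14·14·cos(30°) = 52.52, so RC ≈ 7.25.
Step 2: By the inverse law of cosines on triangle CRZ: cos(∠CRZ) = (7.25² + 14² − 14²) / (2·7.25·14) = 52.52/202.91 = 0.2588, so ∠CRZ = 75°.

Therefore, the measure of angle ∠CRZ = 75°.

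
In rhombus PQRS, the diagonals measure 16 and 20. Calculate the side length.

The diagonals of a rhombus bisect each other at right angles.
Half-diagonals: 16/2 = 8 and 20/2 = 10
side = sqrt(8^2 + 10^2)
side = sqrt(64 + 100)
side = sqrt(164) = 2*sqrt(41)

2*sqrt(41)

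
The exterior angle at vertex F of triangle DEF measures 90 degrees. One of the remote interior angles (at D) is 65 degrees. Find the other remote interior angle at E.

The exterior angle theorem states that an exterior angle equals the sum of the two non-adjacent interior angles.
So 90 = 65 + angle E, which gives angle E = 90 - 65 = 25 degrees.

25 degrees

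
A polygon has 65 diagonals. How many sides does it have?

Using d = n(n - 3)/2, we solve 65 = n(n - 3)/2.
So n(n - 3) = 130.
Testing n = 13: 13 * 10 = 130 = 130. Correct.
The polygon has 13 sides.

13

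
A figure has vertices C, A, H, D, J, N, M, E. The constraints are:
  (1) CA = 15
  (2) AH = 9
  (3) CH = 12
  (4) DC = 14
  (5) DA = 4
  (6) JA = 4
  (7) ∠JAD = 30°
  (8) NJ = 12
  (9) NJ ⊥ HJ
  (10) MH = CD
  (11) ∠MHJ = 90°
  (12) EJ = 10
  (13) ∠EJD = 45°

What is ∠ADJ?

Step 1: By the law of cosines on triangle DAJ: DJ² = 4² + 4² − 2·4·4·cos(30°) = 4.29, so DJ ≈ 2.07.
Step 2: By the inverse law of cosines on triangle ADJ: cos(∠ADJ) = (4² + 2.07² − 4²) / (2·4·2.07) = 4.29/16.56 = 0.2588, so ∠ADJ = 75°.

Therefore, the measure of angle ∠ADJ = 75°.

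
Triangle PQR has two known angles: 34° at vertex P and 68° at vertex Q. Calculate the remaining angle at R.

The interior angles sum to 180°: angle R = 180 - 34 - 68 = 78°.
The triangle is acute (angles 34°, 68°, 78°).

78 degrees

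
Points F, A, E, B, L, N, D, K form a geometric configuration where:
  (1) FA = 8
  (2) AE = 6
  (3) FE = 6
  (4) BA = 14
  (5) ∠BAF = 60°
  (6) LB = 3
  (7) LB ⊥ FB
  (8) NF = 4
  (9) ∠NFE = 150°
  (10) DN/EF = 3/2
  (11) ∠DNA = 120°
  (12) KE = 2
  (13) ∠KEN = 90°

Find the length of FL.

Step 1: By the law of cosines on triangle BAF: BF² = 14² + 8² − 2·14·8·cos(60°) = 148, so BF = 2·√37.
Step 2: By the law of cosines on triangle FBL: FL² = (2·√37)² + 3² − 2·2·√37·3·cos(90°) = 157, so FL = √157.

Therefore, the length of FL = √157.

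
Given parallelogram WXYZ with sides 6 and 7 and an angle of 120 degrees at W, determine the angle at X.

Opposite sides of a parallelogram are parallel, so consecutive angles form co-interior angles on a transversal.
Co-interior angles sum to 180°, giving angle X = 180 - 120 = 60 degrees.

60 degrees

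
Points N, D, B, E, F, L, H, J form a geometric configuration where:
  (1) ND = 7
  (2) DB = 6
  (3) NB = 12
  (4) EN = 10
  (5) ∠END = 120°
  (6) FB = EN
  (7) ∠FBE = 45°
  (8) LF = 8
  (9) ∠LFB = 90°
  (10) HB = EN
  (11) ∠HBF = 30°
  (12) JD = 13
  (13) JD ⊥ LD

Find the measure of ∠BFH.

From the given relations: FB = EN = 10; HB = EN = 10.
Step 1: By the law of cosines on triangle FBH: FH² = 10² + 10² − 2·10·10·cos(30°) = 26.79, so FH ≈ 5.18.
Step 2: By the inverse law of cosines on triangle BFH: cos(∠BFH) = (10² + 5.18² − 10²) / (2·10·5.18) = 26.79/103.53 = 0.2588, so ∠BFH = 75°.

Therefore, the measure of angle ∠BFH = 75°.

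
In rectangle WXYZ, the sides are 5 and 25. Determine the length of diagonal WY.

Using the Pythagorean theorem:
d² = 5² + 25² = 25 + 625 = 650
d = sqrt(650) = 5*sqrt(26)

5*sqrt(26)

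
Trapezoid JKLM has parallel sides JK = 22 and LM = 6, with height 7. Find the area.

Area of a trapezoid = (base1 + base2) * height / 2
Area = (22 + 6) * 7 / 2
Area = 28 * 7 / 2
Area = 196 / 2
Area = 98

98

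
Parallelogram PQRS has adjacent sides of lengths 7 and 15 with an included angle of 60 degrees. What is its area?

Area = 7 * 15 * sin(60°) = 105 * sqrt(3)/2 = 105*sqrt(3)/2

105*sqrt(3)/2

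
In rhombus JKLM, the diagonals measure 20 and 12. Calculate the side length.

The diagonals of a rhombus bisect each other at right angles.
Half-diagonals: 20/2 = 10 and 12/2 = 6
side = sqrt(10^2 + 6^2)
side = sqrt(100 + 36)
side = sqrt(136) = 2*sqrt(34)

2*sqrt(34)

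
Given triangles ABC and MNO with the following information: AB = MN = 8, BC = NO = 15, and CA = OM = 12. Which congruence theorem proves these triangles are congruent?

The given information provides:
AB = MN = 8, BC = NO = 15, and CA = OM = 12
This matches the SSS congruence theorem.
All three pairs of corresponding sides are equal (Side-Side-Side).

SSS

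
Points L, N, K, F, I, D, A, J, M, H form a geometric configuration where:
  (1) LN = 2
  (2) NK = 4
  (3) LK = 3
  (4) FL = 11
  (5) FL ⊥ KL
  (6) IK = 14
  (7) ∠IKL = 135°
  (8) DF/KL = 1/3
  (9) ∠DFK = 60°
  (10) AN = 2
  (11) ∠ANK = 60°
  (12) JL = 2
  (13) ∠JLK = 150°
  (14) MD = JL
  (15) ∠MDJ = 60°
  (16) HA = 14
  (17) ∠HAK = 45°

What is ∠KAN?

Step 1: By the law of cosines on triangle ANK: AK² = 2² + 4² − 2·2·4·cos(60°) = 12, so AK = 2·√3.
Step 2: By the inverse law of cosines on triangle KAN: cos(∠KAN) = ((2·√3)² + 2² − 4²) / (2·2·√3·2) = 0/13.86 = 0, so ∠KAN = 90°.

Therefore, the measure of angle ∠KAN = 90°.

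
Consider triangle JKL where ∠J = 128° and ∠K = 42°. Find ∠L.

By the triangle angle sum property, the three interior angles of any triangle add up to 180°.
We know angle J = 128° and angle K = 42°, so their sum is 170°.
Therefore angle L = 180° - 170° = 10°.

10 degrees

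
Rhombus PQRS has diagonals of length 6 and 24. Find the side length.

The diagonals of a rhombus bisect each other at right angles.
Half-diagonals: 6/2 = 3 and 24/2 = 12
side = sqrt(3^2 + 12^2)
side = sqrt(9 + 144)
side = sqrt(153) = 3*sqrt(17)

3*sqrt(17)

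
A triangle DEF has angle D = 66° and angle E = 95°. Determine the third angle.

The interior angles sum to 180°: angle F = 180 - 66 - 95 = 19°.
The triangle is obtuse (angles 66°, 95°, 19°).

19 degrees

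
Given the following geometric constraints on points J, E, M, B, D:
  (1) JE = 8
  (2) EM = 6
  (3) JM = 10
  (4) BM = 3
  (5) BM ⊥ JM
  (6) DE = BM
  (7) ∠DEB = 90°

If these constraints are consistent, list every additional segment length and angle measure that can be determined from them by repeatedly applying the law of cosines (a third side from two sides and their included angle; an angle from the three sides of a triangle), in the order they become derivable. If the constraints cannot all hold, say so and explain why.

The constraints are consistent. Derivable facts, in order:
After 1 step:
- JB = √109
- ∠EJM = 36.87°
- ∠EMJ = 53.13°
- ∠JEM = 90°
After 2 steps:
- ∠BJM = 16.7°
- ∠JBM = 73.3°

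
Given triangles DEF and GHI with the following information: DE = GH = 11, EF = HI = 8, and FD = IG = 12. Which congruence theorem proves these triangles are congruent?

The given information provides:
DE = GH = 11, EF = HI = 8, and FD = IG = 12
This matches the SSS congruence theorem.
All three pairs of corresponding sides are equal (Side-Side-Side).

SSS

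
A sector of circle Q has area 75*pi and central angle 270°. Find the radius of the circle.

r² = 360 × 75*pi / (π × 270) = 100, so r = 10.

10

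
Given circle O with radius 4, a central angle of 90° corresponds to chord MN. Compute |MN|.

Chord = 2(4) sin(45°) = 4*sqrt(2)

4*sqrt(2)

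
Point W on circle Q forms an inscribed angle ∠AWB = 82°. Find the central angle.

By the inscribed angle theorem, the central angle is twice the inscribed angle.
Central angle = 2 × 82° = 164°

164°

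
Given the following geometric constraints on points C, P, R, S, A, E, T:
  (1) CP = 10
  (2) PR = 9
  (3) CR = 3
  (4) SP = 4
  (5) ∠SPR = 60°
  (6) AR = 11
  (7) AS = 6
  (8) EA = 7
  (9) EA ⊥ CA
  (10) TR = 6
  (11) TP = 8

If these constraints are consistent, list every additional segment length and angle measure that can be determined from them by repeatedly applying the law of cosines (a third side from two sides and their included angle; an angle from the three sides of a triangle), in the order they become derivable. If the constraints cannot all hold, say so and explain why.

The constraints are consistent. Derivable facts, in order:
After 1 step:
- RS = √61
- ∠CPR = 17.15°
- ∠CRP = 100.67°
- ∠PCR = 62.18°
- ∠PRT = 60.61°
- ∠PTR = 78.58°
- ∠RPT = 40.8°
After 2 steps:
- ∠ARS = 31.82°
- ∠ASR = 104.84°
- ∠PRS = 26.33°
- ∠PSR = 93.67°
- ∠RAS = 43.34°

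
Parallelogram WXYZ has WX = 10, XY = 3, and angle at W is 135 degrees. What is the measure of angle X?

In a parallelogram, consecutive angles are supplementary (sum to 180°).
angle X = 180 - angle W
angle X = 180 - 135
angle X = 45 degrees

45 degrees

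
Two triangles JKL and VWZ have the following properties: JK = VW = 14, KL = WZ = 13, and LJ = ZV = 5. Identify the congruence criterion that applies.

The given information matches SSS: All three pairs of corresponding sides are equal (Side-Side-Side).

SSS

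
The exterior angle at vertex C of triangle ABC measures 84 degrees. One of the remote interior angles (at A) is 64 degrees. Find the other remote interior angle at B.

angle B = 84 - 64 = 20 degrees (exterior angle theorem).

20 degrees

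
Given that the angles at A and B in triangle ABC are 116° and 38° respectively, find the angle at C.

angle C = 180 - 116 - 38 = 26 degrees.

26 degrees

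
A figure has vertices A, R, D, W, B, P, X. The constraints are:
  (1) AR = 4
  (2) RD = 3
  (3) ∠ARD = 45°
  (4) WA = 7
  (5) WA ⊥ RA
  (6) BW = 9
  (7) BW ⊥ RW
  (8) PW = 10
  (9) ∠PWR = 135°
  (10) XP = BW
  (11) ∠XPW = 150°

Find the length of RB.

Step 1: By the law of cosines on triangle RAW: RW² = 4² + 7² − 2·4·7·cos(90°) = 65, so RW = √65.
Step 2: By the law of cosines on triangle RWB: RB² = √65² + 9² − 2·√65·9·cos(90°) = 146, so RB = √146.

Therefore, the length of RB = √146.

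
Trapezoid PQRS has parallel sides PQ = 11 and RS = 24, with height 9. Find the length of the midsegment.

The midsegment of a trapezoid = (base1 + base2) / 2
midsegment = (11 + 24) / 2
midsegment = 35 / 2
midsegment = 35/2

35/2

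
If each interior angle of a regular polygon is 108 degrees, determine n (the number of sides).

Exterior angle = 180 - 108 = 72. n = 360 / 72 = 5.

5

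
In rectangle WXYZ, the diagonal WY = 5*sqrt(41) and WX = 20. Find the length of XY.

b = sqrt(d^2 - a^2) = sqrt(1025 - 400) = sqrt(625) = 25

25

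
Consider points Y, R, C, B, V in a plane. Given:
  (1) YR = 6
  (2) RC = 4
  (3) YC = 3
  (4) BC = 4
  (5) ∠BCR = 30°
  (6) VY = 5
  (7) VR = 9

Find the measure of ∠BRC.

Step 1: By the law of cosines on triangle RCB: RB² = 4² + 4² − 2·4·4·cos(30°) = 4.29, so RB ≈ 2.07.
Step 2: By the inverse law of cosines on triangle BRC: cos(∠BRC) = (2.07² + 4² − 4²) / (2·2.07·4) = 4.29/16.56 = 0.2588, so ∠BRC = 75°.

Therefore, the measure of angle ∠BRC = 75°.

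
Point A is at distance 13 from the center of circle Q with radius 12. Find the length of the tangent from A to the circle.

Let T be the point of tangency. Then QT ⊥ AT (radius ⊥ tangent).
In right triangle QTA: QA² = QT² + AT²
13² = 12² + AT²
AT² = 25, AT = 5

5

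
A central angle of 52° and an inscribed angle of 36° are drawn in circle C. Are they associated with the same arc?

By the inscribed angle theorem, the inscribed angle for a central angle of 52° should be 52° / 2 = 26°.
The given inscribed angle is 36°, which does not equal 26°.
Therefore, no, they do not correspond to the same arc.

No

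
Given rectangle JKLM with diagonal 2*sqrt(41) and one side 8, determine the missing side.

b = sqrt(d^2 - a^2) = sqrt(164 - 64) = sqrt(100) = 10

10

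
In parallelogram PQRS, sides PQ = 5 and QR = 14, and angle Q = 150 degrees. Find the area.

Area = 5 * 14 * sin(150°) = 70 * 1/2 = 35

35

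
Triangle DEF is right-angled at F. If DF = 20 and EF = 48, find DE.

DE = sqrt(20^2 + 48^2) = sqrt(2704) = 52

52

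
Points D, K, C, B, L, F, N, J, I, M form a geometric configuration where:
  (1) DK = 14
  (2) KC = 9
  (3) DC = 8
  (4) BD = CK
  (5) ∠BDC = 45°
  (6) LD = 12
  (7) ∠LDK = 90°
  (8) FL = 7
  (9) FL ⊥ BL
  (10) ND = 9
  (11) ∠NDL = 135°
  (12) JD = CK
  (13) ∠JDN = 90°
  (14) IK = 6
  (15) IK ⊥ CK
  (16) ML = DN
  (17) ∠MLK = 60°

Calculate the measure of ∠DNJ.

From the given relations: JD = CK = 9.
Step 1: By the law of cosines on triangle NDJ: NJ² = 9² + 9² − 2·9·9·cos(90°) = 162, so NJ = 9·√2.
Step 2: By the inverse law of cosines on triangle DNJ: cos(∠DNJ) = (9² + (9·√2)² − 9²) / (2·9·9·√2) = 162/229.1 = 0.7071, so ∠DNJ = 45°.

Therefore, the measure of angle ∠DNJ = 45°.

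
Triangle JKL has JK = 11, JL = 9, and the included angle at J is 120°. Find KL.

When two sides and the included angle are known, the law of cosines gives the third side.
c^2 = a^2 + b^2 - 2ab cos(C) generalizes the Pythagorean theorem to non-right triangles.
Here: KL^2 = 121 + 81 - 198*(-1/2) = 301
KL = sqrt(301)

sqrt(301)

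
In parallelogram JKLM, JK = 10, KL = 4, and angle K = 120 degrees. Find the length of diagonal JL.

The diagonal of a parallelogram can be found by treating two adjacent sides and the diagonal as a triangle.
Applying the law of cosines with sides 10, 4 and included angle 120°:
d^2 = 100 + 16 - 80*cos(120°) = 156
d = 2*sqrt(39)

2*sqrt(39)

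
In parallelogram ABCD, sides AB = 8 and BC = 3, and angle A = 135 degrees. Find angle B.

In a parallelogram, consecutive angles are supplementary (sum to 180°).
angle B = 180 - angle A
angle B = 180 - 135
angle B = 45 degrees

45 degrees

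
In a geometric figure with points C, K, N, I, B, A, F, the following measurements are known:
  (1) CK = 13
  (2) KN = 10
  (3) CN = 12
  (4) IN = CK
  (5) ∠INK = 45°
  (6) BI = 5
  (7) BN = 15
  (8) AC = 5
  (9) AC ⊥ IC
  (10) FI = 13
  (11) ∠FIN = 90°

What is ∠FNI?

From the given relations: IN = CK = 13.
Step 1: By the law of cosines on triangle NIF: NF² = 13² + 13² − 2·13·13·cos(90°) = 338, so NF = 13·√2.
Step 2: By the inverse law of cosines on triangle FNI: cos(∠FNI) = ((13·√2)² + 13² − 13²) / (2·13·√2·13) = 338/478 = 0.7071, so ∠FNI = 45°.

Therefore, the measure of angle ∠FNI = 45°.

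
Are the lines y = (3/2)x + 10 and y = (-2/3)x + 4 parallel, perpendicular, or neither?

Slope of line 1: m1 = 3/2
Slope of line 2: m2 = -2/3
m1 * m2 = (3/2) * (-2/3) = -1 = -1, so the lines are perpendicular.

Perpendicular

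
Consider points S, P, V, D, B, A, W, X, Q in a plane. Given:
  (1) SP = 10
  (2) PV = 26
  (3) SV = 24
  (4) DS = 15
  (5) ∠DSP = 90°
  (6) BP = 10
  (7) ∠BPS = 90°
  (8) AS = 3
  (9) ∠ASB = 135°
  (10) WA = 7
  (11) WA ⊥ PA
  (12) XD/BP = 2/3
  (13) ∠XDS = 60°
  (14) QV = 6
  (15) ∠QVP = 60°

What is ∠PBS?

Step 1: By the law of cosines on triangle BPS: BS² = 10² + 10² − 2·10·10·cos(90°) = 200, so BS = 10·√2.
Step 2: By the inverse law of cosines on triangle PBS: cos(∠PBS) = (10² + (10·√2)² − 10²) / (2·10·10·√2) = 200/282.84 = 0.7071, so ∠PBS = 45°.

Therefore, the measure of angle ∠PBS = 45°.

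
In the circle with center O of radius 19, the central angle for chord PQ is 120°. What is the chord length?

Chord = 2(19) sin(60°) = 19*sqrt(3)

19*sqrt(3)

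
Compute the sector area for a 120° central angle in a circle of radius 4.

The full circle has area πr² = π(4)² = 16*pi.
The sector covers 120° out of 360°, a fraction of 1/3.
Sector area = 16*pi × 1/3 = 16*pi/3.

16*pi/3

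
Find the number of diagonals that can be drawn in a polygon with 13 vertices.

The number of diagonals in an n-gon is n(n - 3)/2.
For n = 13: 13(13 - 3)/2 = 13 × 10 / 2 = 65.

65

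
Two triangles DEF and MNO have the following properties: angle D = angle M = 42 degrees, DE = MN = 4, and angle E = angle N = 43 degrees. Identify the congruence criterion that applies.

The given information provides:
angle D = angle M = 42 degrees, DE = MN = 4, and angle E = angle N = 43 degrees
This matches the ASA congruence theorem.
Two pairs of corresponding angles and the included side are equal (Angle-Side-Angle).

ASA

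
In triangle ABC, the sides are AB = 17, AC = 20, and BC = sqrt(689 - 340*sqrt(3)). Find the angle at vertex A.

By the inverse law of cosines: cos(A) = (AB² + AC² - BC²) / (2 × AB × AC)
cos(A) = (17² + 20² - (sqrt(689 - 340*sqrt(3)))²) / (2 × 17 × 20)
cos(A) = (289 + 400 - (689 - 340*sqrt(3))) / 680
cos(A) = sqrt(3)/2
A = arccos(sqrt(3)/2) = 30°

30°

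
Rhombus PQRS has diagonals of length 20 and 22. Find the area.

Area = (20 * 22) / 2 = 440 / 2 = 220

220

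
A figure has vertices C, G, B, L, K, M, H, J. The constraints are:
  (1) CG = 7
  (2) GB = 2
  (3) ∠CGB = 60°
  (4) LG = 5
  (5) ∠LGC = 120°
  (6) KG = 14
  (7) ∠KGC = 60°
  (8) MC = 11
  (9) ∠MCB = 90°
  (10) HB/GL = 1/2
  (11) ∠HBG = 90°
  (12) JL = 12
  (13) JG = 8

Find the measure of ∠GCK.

Step 1: By the law of cosines on triangle CGK: CK² = 7² + 14² − 2·7·14·cos(60°) = 147, so CK = 7·√3.
Step 2: By the inverse law of cosines on triangle GCK: cos(∠GCK) = (7² + (7·√3)² − 14²) / (2·7·7·√3) = 0/169.74 = 0, so ∠GCK = 90°.

Therefore, the measure of angle ∠GCK = 90°.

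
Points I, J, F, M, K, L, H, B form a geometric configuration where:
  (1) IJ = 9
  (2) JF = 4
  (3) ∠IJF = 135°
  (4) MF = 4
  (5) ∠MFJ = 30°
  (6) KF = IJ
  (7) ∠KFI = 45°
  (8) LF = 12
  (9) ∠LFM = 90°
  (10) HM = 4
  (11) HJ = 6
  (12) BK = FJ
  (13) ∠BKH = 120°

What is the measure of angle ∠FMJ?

Step 1: By the law of cosines on triangle MFJ: MJ² = 4² + 4² − 2·4·4·cos(30°) = 4.29, so MJ ≈ 2.07.
Step 2: By the inverse law of cosines on triangle FMJ: cos(∠FMJ) = (4² + 2.07² − 4²) / (2·4·2.07) = 4.29/16.56 = 0.2588, so ∠FMJ = 75°.

Therefore, the measure of angle ∠FMJ = 75°.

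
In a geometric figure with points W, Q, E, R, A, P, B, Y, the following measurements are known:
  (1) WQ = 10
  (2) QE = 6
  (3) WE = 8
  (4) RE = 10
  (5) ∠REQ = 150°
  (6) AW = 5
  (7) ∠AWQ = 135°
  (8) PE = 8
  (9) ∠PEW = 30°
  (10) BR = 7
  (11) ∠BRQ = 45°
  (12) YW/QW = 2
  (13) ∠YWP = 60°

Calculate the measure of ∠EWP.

Step 1: By the law of cosines on triangle WEP: WP² = 8² + 8² − 2·8·8·cos(30°) = 17.15, so WP ≈ 4.14.
Step 2: By the inverse law of cosines on triangle EWP: cos(∠EWP) = (8² + 4.14² − 8²) / (2·8·4.14) = 17.15/66.26 = 0.2588, so ∠EWP = 75°.

Therefore, the measure of angle ∠EWP = 75°.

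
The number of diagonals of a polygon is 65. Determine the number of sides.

Using d = n(n - 3)/2, we solve 65 = n(n - 3)/2.
So n(n - 3) = 130.
Testing n = 13: 13 * 10 = 130 = 130. Correct.
The polygon has 13 sides.

13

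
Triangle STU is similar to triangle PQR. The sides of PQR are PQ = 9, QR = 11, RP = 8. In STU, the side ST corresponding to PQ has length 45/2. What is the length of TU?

Since the triangles are similar, the ratio of corresponding sides is constant.
Scale factor k = ST / PQ = 45/2 / 9 = 5/2
TU = k * QR = 5/2 * 11 = 55/2

55/2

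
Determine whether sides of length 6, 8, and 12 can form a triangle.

Sort the sides: 6, 8, 12.
It suffices to check that the sum of the two smallest exceeds the largest:
6 + 8 = 14 > 12. ✓
Yes, a valid triangle can be formed.

Yes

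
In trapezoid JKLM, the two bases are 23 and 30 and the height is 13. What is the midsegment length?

midsegment = (23 + 30) / 2 = 53 / 2 = 53/2

53/2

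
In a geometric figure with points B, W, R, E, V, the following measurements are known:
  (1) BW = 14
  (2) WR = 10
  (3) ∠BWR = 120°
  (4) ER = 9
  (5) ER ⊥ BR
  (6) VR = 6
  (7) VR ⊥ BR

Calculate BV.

Step 1: By the law of cosines on triangle BWR: BR² = 14² + 10² − 2·14·10·cos(120°) = 436, so BR = 2·√109.
Step 2: By the law of cosines on triangle BRV: BV² = (2·√109)² + 6² − 2·2·√109·6·cos(90°) = 472, so BV = 2·√118.

Therefore, the length of BV = 2·√118.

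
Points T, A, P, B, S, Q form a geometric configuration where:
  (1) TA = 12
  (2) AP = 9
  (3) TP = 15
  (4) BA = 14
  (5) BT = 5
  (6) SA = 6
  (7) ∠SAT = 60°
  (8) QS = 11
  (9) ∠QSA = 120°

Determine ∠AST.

Step 1: By the law of cosines on triangle SAT: ST² = 6² + 12² − 2·6·12·cos(60°) = 108, so ST = 6·√3.
Step 2: By the inverse law of cosines on triangle AST: cos(∠AST) = (6² + (6·√3)² − 12²) / (2·6·6·√3) = 0/124.71 = 0, so ∠AST = 90°.

Therefore, the measure of angle ∠AST = 90°.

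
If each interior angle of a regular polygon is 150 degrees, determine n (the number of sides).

Each interior angle of a regular n-gon is (n - 2) * 180 / n.
Setting this equal to 150:
(n - 2) * 180 / n = 150
Each exterior angle = 180 - 150 = 30 degrees.
Since exterior angles sum to 360: n = 360 / 30 = 12.

12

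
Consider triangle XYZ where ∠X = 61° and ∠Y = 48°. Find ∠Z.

angle Z = 180 - 61 - 48 = 71 degrees.

71 degrees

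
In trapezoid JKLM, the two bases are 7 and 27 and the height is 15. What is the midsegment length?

The midsegment (median) of a trapezoid connects the midpoints of the non-parallel sides.
Its length is the average of the two bases: (7 + 27) / 2 = 17.

17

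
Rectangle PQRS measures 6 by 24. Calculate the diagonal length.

Using the Pythagorean theorem:
d² = 6² + 24² = 36 + 576 = 612
d = sqrt(612) = 6*sqrt(17)

6*sqrt(17)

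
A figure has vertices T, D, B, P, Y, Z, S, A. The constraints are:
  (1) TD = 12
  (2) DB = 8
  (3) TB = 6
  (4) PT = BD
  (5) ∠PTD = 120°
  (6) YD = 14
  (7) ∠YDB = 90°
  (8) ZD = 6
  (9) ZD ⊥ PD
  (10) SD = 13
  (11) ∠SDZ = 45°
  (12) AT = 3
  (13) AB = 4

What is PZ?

From the given relations: PT = BD = 8.
Step 1: By the law of cosines on triangle DTP: DP² = 12² + 8² − 2·12·8·cos(120°) = 304, so DP = 4·√19.
Step 2: By the law of cosines on triangle PDZ: PZ² = (4·√19)² + 6² − 2·4·√19·6·cos(90°) = 340, so PZ = 2·√85.

Therefore, the length of PZ = 2·√85.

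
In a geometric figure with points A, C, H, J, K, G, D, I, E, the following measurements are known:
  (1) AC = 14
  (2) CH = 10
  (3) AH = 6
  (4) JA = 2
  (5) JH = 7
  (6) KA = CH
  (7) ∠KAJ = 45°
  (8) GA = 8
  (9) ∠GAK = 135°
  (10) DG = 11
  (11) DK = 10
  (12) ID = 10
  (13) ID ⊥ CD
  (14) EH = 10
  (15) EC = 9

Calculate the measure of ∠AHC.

Step 1: By the inverse law of cosines on triangle AHC: cos(∠AHC) = (6² + 10² − 14²) / (2·6·10) = -60/120 = -0.5, so ∠AHC = 120°.

Therefore, the measure of angle ∠AHC = 120°.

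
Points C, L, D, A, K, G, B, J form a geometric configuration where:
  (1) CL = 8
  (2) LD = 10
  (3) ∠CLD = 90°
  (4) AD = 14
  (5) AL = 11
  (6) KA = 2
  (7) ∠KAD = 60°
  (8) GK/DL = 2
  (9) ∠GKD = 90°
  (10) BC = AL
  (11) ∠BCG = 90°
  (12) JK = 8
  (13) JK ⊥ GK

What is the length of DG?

From the given relations: GK = 2·DL = 2·10 = 20.
Step 1: By the law of cosines on triangle DAK: DK² = 14² + 2² − 2·14·2·cos(60°) = 172, so DK = 2·√43.
Step 2: By the law of cosines on triangle DKG: DG² = (2·√43)² + 20² − 2·2·√43·20·cos(90°) = 572, so DG = 2·√143.

Therefore, the length of DG = 2·√143.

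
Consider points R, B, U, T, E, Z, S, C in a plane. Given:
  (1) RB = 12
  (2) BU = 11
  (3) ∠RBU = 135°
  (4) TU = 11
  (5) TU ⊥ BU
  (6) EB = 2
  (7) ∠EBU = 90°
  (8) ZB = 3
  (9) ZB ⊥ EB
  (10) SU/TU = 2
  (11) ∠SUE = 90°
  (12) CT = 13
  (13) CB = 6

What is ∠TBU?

Step 1: By the law of cosines on triangle BUT: BT² = 11² + 11² − 2·11·11·cos(90°) = 242, so BT = 11·√2.
Step 2: By the inverse law of cosines on triangle TBU: cos(∠TBU) = ((11·√2)² + 11² − 11²) / (2·11·√2·11) = 242/342.24 = 0.7071, so ∠TBU = 45°.

Therefore, the measure of angle ∠TBU = 45°.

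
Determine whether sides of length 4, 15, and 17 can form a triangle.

Sort the sides: 4, 15, 17.
It suffices to check that the sum of the two smallest exceeds the largest:
4 + 15 = 19 > 17. ✓
Yes, a valid triangle can be formed.

Yes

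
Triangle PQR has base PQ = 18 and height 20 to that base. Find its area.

A triangle's area is half the area of a rectangle with the same base and height.
Area = (1/2) * 18 * 20 = 180.

180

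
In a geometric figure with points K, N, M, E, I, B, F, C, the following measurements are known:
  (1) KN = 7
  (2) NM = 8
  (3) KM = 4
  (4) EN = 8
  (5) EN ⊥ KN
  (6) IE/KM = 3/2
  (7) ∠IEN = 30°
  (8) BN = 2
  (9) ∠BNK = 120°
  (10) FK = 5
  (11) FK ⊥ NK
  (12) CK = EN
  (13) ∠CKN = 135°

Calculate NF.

Step 1: By the law of cosines on triangle NKF: NF² = 7² + 5² − 2·7·5·cos(90°) = 74, so NF = √74.

Therefore, the length of NF = √74.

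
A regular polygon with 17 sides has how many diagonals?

The number of diagonals in an n-gon is n(n - 3)/2.
For n = 17: 17(17 - 3)/2 = 17 × 14 / 2 = 119.

119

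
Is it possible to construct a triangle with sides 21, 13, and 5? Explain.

No.
The triangle inequality is violated: 13 + 5 = 18 ≤ 21.
These lengths cannot form a triangle.

No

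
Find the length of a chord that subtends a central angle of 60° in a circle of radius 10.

Chord length = 2r sin(θ/2)
= 2 × 10 × sin(60°/2)
= 2 × 10 × sin(30°)
= 10

10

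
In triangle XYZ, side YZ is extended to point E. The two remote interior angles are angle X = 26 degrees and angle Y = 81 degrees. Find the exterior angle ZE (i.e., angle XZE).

Exterior angle = 26 + 81 = 107 degrees (exterior angle theorem).

107 degrees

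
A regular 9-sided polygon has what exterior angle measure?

Each exterior angle of a regular n-gon is 360 / n.
For n = 9: 360 / 9 = 40 degrees.

40 degrees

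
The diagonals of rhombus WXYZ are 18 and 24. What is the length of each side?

Half-diagonals are 9 and 12. side = sqrt(9^2 + 12^2) = sqrt(225) = 15

15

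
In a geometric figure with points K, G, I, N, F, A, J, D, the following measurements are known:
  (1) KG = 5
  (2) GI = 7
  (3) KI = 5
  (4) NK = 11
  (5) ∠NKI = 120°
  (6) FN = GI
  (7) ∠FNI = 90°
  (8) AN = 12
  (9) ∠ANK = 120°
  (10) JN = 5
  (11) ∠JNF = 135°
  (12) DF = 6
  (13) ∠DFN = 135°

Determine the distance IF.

From the given relations: FN = GI = 7.
Step 1: By the law of cosines on triangle NKI: NI² = 11² + 5² − 2·11·5·cos(120°) = 201, so NI ≈ 14.18.
Step 2: By the law of cosines on triangle INF: IF² = 14.18² + 7² − 2·14.18·7·cos(90°) = 250, so IF = 5·√10.

Therefore, the length of IF = 5·√10.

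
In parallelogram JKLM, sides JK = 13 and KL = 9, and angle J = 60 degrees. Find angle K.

In a parallelogram, consecutive angles are supplementary (sum to 180°).
angle K = 180 - angle J
angle K = 180 - 60
angle K = 120 degrees

120 degrees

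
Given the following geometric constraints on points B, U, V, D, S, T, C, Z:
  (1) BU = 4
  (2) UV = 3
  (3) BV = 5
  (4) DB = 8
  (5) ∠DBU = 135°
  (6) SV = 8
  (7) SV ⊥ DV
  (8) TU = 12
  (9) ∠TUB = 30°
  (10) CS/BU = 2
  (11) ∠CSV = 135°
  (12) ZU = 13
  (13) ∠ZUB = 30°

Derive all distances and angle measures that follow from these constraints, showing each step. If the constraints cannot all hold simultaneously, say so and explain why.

The constraints are consistent.

From the given relations:
  CS = 2·BU = 2·4 = 8

Step 1: From BU = 4, UT = 12, and ∠BUT = 30°, by the law of cosines:
  BT² = BU² + UT² - 2·BU·UT·cos(30°) = 16 + 144 - 83.14 = 76.86
  BT ≈ 8.77

Step 2: From BU = 4, UZ = 13, and ∠BUZ = 30°, by the law of cosines:
  BZ² = BU² + UZ² - 2·BU·UZ·cos(30°) = 16 + 169 - 90.07 = 94.93
  BZ ≈ 9.74

Step 3: From UB = 4, BD = 8, and ∠UBD = 135°, by the law of cosines:
  UD² = UB² + BD² - 2·UB·BD·cos(135°) = 16 + 64 + 45.25 = 125.3
  UD ≈ 11.19

Step 4: From VS = 8, SC = 8, and ∠VSC = 135°, by the law of cosines:
  VC² = VS² + SC² - 2·VS·SC·cos(135°) = 64 + 64 + 90.51 = 218.5
  VC ≈ 14.78

Step 5: From BU = 4, BV = 5, UV = 3, by the inverse law of cosines:
  cos(∠UBV) = (BU² + BV² - UV²) / (2·BU·BV)
  ∠UBV = 36.87°

Step 6: From UB = 4, UV = 3, BV = 5, by the inverse law of cosines:
  cos(∠BUV) = (UB² + UV² - BV²) / (2·UB·UV)
  ∠BUV = 90°

Step 7: From VB = 5, VU = 3, BU = 4, by the inverse law of cosines:
  cos(∠BVU) = (VB² + VU² - BU²) / (2·VB·VU)
  ∠BVU = 53.13°

Step 8: From BT = 8.77, BU = 4, TU = 12, by the inverse law of cosines:
  cos(∠TBU) = (BT² + BU² - TU²) / (2·BT·BU)
  ∠TBU = 136.81°

Step 9: From BU = 4, BZ = 9.74, UZ = 13, by the inverse law of cosines:
  cos(∠UBZ) = (BU² + BZ² - UZ²) / (2·BU·BZ)
  ∠UBZ = 138.15°

Step 10: From UB = 4, UD = 11.19, BD = 8, by the inverse law of cosines:
  cos(∠BUD) = (UB² + UD² - BD²) / (2·UB·UD)
  ∠BUD = 30.36°

Step 11: From VC = 14.78, VS = 8, CS = 8, by the inverse law of cosines:
  cos(∠CVS) = (VC² + VS² - CS²) / (2·VC·VS)
  ∠CVS = 22.5°

Step 12: From DB = 8, DU = 11.19, BU = 4, by the inverse law of cosines:
  cos(∠BDU) = (DB² + DU² - BU²) / (2·DB·DU)
  ∠BDU = 14.64°

Step 13: From TB = 8.77, TU = 12, BU = 4, by the inverse law of cosines:
  cos(∠BTU) = (TB² + TU² - BU²) / (2·TB·TU)
  ∠BTU = 13.19°

Step 14: From CS = 8, CV = 14.78, SV = 8, by the inverse law of cosines:
  cos(∠SCV) = (CS² + CV² - SV²) / (2·CS·CV)
  ∠SCV = 22.5°

Step 15: From ZB = 9.74, ZU = 13, BU = 4, by the inverse law of cosines:
  cos(∠BZU) = (ZB² + ZU² - BU²) / (2·ZB·ZU)
  ∠BZU = 11.85°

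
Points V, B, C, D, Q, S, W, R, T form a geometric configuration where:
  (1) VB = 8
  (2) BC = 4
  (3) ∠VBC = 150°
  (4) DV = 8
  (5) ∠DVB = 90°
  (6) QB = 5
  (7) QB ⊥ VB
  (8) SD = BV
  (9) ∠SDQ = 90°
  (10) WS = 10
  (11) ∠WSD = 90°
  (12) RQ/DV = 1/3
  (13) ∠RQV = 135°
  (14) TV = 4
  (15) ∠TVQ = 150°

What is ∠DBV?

Step 1: By the law of cosines on triangle BVD: BD² = 8² + 8² − 2·8·8·cos(90°) = 128, so BD = 8·√2.
Step 2: By the inverse law of cosines on triangle DBV: cos(∠DBV) = ((8·√2)² + 8² − 8²) / (2·8·√2·8) = 128/181.02 = 0.7071, so ∠DBV = 45°.

Therefore, the measure of angle ∠DBV = 45°.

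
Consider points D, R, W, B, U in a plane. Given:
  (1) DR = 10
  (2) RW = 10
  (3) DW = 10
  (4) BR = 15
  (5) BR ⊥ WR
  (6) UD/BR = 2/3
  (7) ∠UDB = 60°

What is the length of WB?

Step 1: By the law of cosines on triangle WRB: WB² = 10² + 15² − 2·10·15·cos(90°) = 325, so WB = 5·√13.

Therefore, the length of WB = 5·√13.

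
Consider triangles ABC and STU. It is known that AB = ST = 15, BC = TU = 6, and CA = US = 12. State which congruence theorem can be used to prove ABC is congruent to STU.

Consider the given information: AB = ST = 15, BC = TU = 6, and CA = US = 12
This is not AAS or HL: AAS requires two angles and a non-included side. HL only applies to right triangles with matching hypotenuse and leg.
The correct criterion is SSS. All three pairs of corresponding sides are equal (Side-Side-Side).

SSS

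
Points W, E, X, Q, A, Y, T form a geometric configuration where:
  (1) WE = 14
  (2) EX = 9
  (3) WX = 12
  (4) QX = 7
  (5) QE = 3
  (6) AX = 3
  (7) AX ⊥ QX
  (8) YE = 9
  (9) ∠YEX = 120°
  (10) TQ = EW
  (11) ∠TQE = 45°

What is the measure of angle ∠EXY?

Step 1: By the law of cosines on triangle XEY: XY² = 9² + 9² − 2·9·9·cos(120°) = 243, so XY = 9·√3.
Step 2: By the inverse law of cosines on triangle EXY: cos(∠EXY) = (9² + (9·√3)² − 9²) / (2·9·9·√3) = 243/280.59 = 0.866, so ∠EXY = 30°.

Therefore, the measure of angle ∠EXY = 30°.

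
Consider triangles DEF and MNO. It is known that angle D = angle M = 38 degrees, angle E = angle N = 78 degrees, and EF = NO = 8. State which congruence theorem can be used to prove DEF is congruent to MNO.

Consider the given information: angle D = angle M = 38 degrees, angle E = angle N = 78 degrees, and EF = NO = 8
This is not SAS or ASA: SAS requires two sides and the included angle between them. ASA requires two angles and the side between them.
The correct criterion is AAS. Two pairs of corresponding angles and a non-included side are equal (Angle-Angle-Side).

AAS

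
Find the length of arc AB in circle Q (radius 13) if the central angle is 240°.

Arc length = 2π(13)(2/3) = 52*pi/3

52*pi/3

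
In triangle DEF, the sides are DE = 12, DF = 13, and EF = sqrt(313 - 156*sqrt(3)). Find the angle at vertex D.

When all three sides of a triangle are known, the law of cosines can be rearranged to find any angle.
cos(C) = (a² + b² - c²) / (2ab) gives cos(D) = sqrt(3)/2.
Taking the inverse cosine: D = 30°.

30°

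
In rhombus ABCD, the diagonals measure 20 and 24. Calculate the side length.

Half-diagonals are 10 and 12. side = sqrt(10^2 + 12^2) = sqrt(244) = 2*sqrt(61)

2*sqrt(61)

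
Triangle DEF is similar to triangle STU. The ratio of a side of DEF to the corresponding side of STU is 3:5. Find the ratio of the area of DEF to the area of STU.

Area scales with the square of linear dimensions. If every length is multiplied by 3/5, then the area is multiplied by (3/5)^2 = 9/25.
The area ratio is 9:25.

9:25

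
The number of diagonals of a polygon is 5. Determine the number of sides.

Using d = n(n - 3)/2, we solve 5 = n(n - 3)/2.
So n(n - 3) = 10.
Testing n = 5: 5 * 2 = 10 = 10. Correct.
The polygon has 5 sides.

5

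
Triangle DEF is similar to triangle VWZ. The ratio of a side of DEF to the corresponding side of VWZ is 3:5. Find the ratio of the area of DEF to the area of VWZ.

The ratio of areas of similar triangles equals the square of the side ratio.
Side ratio = 3:5
Area ratio = (3/5)^2 = 9/25 = 9:25

9:25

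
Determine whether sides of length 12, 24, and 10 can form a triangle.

The longest side is 24. The other two sides sum to 10 + 12 = 22.
Since 22 ≤ 24, the two shorter sides cannot reach around to close the triangle.

No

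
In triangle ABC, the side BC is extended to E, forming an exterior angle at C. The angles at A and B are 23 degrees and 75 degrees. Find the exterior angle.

By the exterior angle theorem, an exterior angle of a triangle equals the sum of the two remote interior angles.
Exterior angle = angle A + angle B
Exterior angle = 23 + 75 = 98 degrees

98 degrees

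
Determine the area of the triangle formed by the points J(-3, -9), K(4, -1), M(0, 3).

The Shoelace formula computes the area from vertex coordinates by summing cross products.
For vertices (-3,-9), (4,-1), (0,3):
Signed sum = -3*-1 - 4*-9 + 4*3 - 0*-1 + 0*-9 - -3*3
= 39 + 12 + 9 = 60
Area = (1/2)|60| = 30.

30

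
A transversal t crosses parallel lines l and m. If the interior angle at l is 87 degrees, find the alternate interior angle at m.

Alternate interior angles formed by parallel lines and a transversal are equal.
The given angle is 87 degrees.
The alternate interior angle = 87 degrees.

87 degrees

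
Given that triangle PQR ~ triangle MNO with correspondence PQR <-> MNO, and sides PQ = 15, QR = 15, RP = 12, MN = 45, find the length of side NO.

k = 45/15 = 3. NO = 3 * 15 = 45.

45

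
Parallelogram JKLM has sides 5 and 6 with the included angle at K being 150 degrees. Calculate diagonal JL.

Using the law of cosines:
d^2 = 5^2 + 6^2 - 2(5)(6)cos(150 degrees)
d^2 = 25 + 36 - 60*-sqrt(3)/2
d^2 = 30*sqrt(3) + 61
d = sqrt(30*sqrt(3) + 61)

sqrt(30*sqrt(3) + 61)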